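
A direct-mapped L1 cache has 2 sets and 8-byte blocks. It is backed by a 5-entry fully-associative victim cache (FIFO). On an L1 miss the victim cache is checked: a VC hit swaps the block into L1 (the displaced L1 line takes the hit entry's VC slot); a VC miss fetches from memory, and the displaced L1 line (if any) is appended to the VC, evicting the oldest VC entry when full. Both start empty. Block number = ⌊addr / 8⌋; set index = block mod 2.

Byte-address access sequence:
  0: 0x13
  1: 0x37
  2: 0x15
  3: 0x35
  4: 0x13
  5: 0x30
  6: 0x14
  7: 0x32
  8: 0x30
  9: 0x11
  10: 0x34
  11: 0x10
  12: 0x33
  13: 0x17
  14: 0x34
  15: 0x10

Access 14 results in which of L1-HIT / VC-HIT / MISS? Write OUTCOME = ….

OUTCOME = VC-HIT

#0 0x13→b2/s0 MISS; vc=[]
#1 0x37→b6/s0 MISS; vc=[2]
#2 0x15→b2/s0 VC-HIT; vc=[6]
#3 0x35→b6/s0 VC-HIT; vc=[2]
#4 0x13→b2/s0 VC-HIT; vc=[6]
#5 0x30→b6/s0 VC-HIT; vc=[2]
#6 0x14→b2/s0 VC-HIT; vc=[6]
#7 0x32→b6/s0 VC-HIT; vc=[2]
#8 0x30→b6/s0 L1-HIT; vc=[2]
#9 0x11→b2/s0 VC-HIT; vc=[6]
#10 0x34→b6/s0 VC-HIT; vc=[2]
#11 0x10→b2/s0 VC-HIT; vc=[6]
#12 0x33→b6/s0 VC-HIT; vc=[2]
#13 0x17→b2/s0 VC-HIT; vc=[6]
#14 0x34→b6/s0 VC-HIT; vc=[2]
#15 0x10→b2/s0 VC-HIT; vc=[6]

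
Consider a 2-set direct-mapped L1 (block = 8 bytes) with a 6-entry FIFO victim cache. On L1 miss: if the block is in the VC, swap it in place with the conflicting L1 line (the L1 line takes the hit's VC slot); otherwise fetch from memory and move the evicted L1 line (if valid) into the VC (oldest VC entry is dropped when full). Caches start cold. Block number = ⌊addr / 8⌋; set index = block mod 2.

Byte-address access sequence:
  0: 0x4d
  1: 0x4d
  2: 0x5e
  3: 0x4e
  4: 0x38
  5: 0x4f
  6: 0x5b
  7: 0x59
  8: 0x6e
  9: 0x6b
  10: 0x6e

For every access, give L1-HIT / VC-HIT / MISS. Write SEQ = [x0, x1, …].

SEQ = [MISS, L1-HIT, MISS, VC-HIT, MISS, VC-HIT, VC-HIT, L1-HIT, MISS, L1-HIT, L1-HIT]

  [0] addr=0x4d blk=9 s=1: MISS | VC []
  [1] addr=0x4d blk=9 s=1: L1-HIT | VC []
  [2] addr=0x5e blk=11 s=1: MISS | VC [9]
  [3] addr=0x4e blk=9 s=1: VC-HIT | VC [11]
  [4] addr=0x38 blk=7 s=1: MISS | VC [11, 9]
  [5] addr=0x4f blk=9 s=1: VC-HIT | VC [11, 7]
  [6] addr=0x5b blk=11 s=1: VC-HIT | VC [9, 7]
  [7] addr=0x59 blk=11 s=1: L1-HIT | VC [9, 7]
  [8] addr=0x6e blk=13 s=1: MISS | VC [9, 7, 11]
  [9] addr=0x6b blk=13 s=1: L1-HIT | VC [9, 7, 11]
  [10] addr=0x6e blk=13 s=1: L1-HIT | VC [9, 7, 11]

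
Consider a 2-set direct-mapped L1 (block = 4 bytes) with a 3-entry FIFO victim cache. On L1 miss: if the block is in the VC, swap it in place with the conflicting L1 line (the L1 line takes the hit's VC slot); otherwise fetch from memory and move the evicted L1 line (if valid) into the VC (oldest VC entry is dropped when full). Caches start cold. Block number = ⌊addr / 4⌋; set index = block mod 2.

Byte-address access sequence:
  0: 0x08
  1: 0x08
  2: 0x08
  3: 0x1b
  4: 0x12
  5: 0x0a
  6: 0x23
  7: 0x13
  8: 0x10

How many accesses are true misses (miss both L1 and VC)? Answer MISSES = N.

MISSES = 4

  [0] addr=0x8 blk=2 s=0: MISS | VC []
  [1] addr=0x8 blk=2 s=0: L1-HIT | VC []
  [2] addr=0x8 blk=2 s=0: L1-HIT | VC []
  [3] addr=0x1b blk=6 s=0: MISS | VC [2]
  [4] addr=0x12 blk=4 s=0: MISS | VC [2, 6]
  [5] addr=0xa blk=2 s=0: VC-HIT | VC [4, 6]
  [6] addr=0x23 blk=8 s=0: MISS | VC [4, 6, 2]
  [7] addr=0x13 blk=4 s=0: VC-HIT | VC [8, 6, 2]
  [8] addr=0x10 blk=4 s=0: L1-HIT | VC [8, 6, 2]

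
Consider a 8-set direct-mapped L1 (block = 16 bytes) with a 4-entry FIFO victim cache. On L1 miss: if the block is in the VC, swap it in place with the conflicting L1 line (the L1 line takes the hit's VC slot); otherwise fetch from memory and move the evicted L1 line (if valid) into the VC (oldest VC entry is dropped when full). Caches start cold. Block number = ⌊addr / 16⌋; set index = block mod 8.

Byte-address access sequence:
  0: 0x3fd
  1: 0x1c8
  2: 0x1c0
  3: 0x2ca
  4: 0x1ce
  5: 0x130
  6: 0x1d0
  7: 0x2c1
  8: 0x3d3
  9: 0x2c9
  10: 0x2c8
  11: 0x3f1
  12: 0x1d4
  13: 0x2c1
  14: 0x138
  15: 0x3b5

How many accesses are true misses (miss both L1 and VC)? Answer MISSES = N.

MISSES = 7

#0 0x3fd→b63/s7 MISS; vc=[]
#1 0x1c8→b28/s4 MISS; vc=[]
#2 0x1c0→b28/s4 L1-HIT; vc=[]
#3 0x2ca→b44/s4 MISS; vc=[28]
#4 0x1ce→b28/s4 VC-HIT; vc=[44]
#5 0x130→b19/s3 MISS; vc=[44]
#6 0x1d0→b29/s5 MISS; vc=[44]
#7 0x2c1→b44/s4 VC-HIT; vc=[28]
#8 0x3d3→b61/s5 MISS; vc=[28,29]
#9 0x2c9→b44/s4 L1-HIT; vc=[28,29]
#10 0x2c8→b44/s4 L1-HIT; vc=[28,29]
#11 0x3f1→b63/s7 L1-HIT; vc=[28,29]
#12 0x1d4→b29/s5 VC-HIT; vc=[28,61]
#13 0x2c1→b44/s4 L1-HIT; vc=[28,61]
#14 0x138→b19/s3 L1-HIT; vc=[28,61]
#15 0x3b5→b59/s3 MISS; vc=[28,61,19]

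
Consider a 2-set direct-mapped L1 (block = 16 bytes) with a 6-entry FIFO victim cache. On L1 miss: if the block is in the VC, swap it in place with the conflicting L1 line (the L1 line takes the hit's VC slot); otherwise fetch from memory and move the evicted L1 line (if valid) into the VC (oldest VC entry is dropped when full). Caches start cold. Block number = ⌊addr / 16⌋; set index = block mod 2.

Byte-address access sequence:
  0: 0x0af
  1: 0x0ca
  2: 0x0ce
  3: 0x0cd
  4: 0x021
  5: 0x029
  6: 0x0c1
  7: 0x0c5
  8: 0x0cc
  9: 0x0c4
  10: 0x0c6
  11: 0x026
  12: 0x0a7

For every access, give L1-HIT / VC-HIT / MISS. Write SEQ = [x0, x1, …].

#0 0xaf→b10/s0 MISS; vc=[]
#1 0xca→b12/s0 MISS; vc=[10]
#2 0xce→b12/s0 L1-HIT; vc=[10]
#3 0xcd→b12/s0 L1-HIT; vc=[10]
#4 0x21→b2/s0 MISS; vc=[10,12]
#5 0x29→b2/s0 L1-HIT; vc=[10,12]
#6 0xc1→b12/s0 VC-HIT; vc=[10,2]
#7 0xc5→b12/s0 L1-HIT; vc=[10,2]
#8 0xcc→b12/s0 L1-HIT; vc=[10,2]
#9 0xc4→b12/s0 L1-HIT; vc=[10,2]
#10 0xc6→b12/s0 L1-HIT; vc=[10,2]
#11 0x26→b2/s0 VC-HIT; vc=[10,12]
#12 0xa7→b10/s0 VC-HIT; vc=[2,12]

SEQ = [MISS, MISS, L1-HIT, L1-HIT, MISS, L1-HIT, VC-HIT, L1-HIT, L1-HIT, L1-HIT, L1-HIT, VC-HIT, VC-HIT]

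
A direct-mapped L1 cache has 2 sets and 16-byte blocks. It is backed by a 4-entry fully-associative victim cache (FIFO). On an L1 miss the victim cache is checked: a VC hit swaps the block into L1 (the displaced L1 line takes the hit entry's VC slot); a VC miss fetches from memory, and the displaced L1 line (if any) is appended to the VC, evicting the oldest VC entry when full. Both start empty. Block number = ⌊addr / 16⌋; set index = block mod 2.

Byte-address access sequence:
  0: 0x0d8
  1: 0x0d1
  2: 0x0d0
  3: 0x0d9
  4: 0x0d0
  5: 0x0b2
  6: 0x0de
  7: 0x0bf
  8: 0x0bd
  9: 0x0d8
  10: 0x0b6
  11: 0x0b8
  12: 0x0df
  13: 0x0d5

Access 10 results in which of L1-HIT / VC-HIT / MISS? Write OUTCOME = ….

OUTCOME = VC-HIT

0: 0xd8 (blk 13, set 1) → MISS  vc=[]
1: 0xd1 (blk 13, set 1) → L1-HIT  vc=[]
2: 0xd0 (blk 13, set 1) → L1-HIT  vc=[]
3: 0xd9 (blk 13, set 1) → L1-HIT  vc=[]
4: 0xd0 (blk 13, set 1) → L1-HIT  vc=[]
5: 0xb2 (blk 11, set 1) → MISS  vc=[13]
6: 0xde (blk 13, set 1) → VC-HIT  vc=[11]
7: 0xbf (blk 11, set 1) → VC-HIT  vc=[13]
8: 0xbd (blk 11, set 1) → L1-HIT  vc=[13]
9: 0xd8 (blk 13, set 1) → VC-HIT  vc=[11]
10: 0xb6 (blk 11, set 1) → VC-HIT  vc=[13]
11: 0xb8 (blk 11, set 1) → L1-HIT  vc=[13]
12: 0xdf (blk 13, set 1) → VC-HIT  vc=[11]
13: 0xd5 (blk 13, set 1) → L1-HIT  vc=[11]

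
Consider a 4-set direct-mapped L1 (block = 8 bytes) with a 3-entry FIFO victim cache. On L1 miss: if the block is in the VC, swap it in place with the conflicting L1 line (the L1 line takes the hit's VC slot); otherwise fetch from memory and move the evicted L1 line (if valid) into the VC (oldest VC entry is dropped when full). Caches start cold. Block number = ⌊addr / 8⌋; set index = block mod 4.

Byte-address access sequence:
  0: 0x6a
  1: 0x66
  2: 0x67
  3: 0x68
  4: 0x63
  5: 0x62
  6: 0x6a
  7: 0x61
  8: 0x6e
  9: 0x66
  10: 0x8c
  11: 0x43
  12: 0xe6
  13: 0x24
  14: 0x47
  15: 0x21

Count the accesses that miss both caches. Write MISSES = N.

MISSES = 6

#0 0x6a→b13/s1 MISS; vc=[]
#1 0x66→b12/s0 MISS; vc=[]
#2 0x67→b12/s0 L1-HIT; vc=[]
#3 0x68→b13/s1 L1-HIT; vc=[]
#4 0x63→b12/s0 L1-HIT; vc=[]
#5 0x62→b12/s0 L1-HIT; vc=[]
#6 0x6a→b13/s1 L1-HIT; vc=[]
#7 0x61→b12/s0 L1-HIT; vc=[]
#8 0x6e→b13/s1 L1-HIT; vc=[]
#9 0x66→b12/s0 L1-HIT; vc=[]
#10 0x8c→b17/s1 MISS; vc=[13]
#11 0x43→b8/s0 MISS; vc=[13,12]
#12 0xe6→b28/s0 MISS; vc=[13,12,8]
#13 0x24→b4/s0 MISS; vc=[12,8,28]
#14 0x47→b8/s0 VC-HIT; vc=[12,4,28]
#15 0x21→b4/s0 VC-HIT; vc=[12,8,28]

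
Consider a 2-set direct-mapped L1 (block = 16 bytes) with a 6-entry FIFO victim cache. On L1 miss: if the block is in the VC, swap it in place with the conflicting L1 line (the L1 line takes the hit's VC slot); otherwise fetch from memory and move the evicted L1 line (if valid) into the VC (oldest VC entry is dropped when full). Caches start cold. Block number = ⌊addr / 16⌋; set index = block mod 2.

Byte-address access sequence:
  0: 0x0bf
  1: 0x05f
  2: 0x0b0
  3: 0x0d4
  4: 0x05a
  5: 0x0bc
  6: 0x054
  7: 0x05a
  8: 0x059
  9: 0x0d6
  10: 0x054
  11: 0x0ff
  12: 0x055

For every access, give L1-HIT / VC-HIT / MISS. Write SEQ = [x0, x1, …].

0: 0xbf (blk 11, set 1) → MISS  vc=[]
1: 0x5f (blk 5, set 1) → MISS  vc=[11]
2: 0xb0 (blk 11, set 1) → VC-HIT  vc=[5]
3: 0xd4 (blk 13, set 1) → MISS  vc=[5, 11]
4: 0x5a (blk 5, set 1) → VC-HIT  vc=[13, 11]
5: 0xbc (blk 11, set 1) → VC-HIT  vc=[13, 5]
6: 0x54 (blk 5, set 1) → VC-HIT  vc=[13, 11]
7: 0x5a (blk 5, set 1) → L1-HIT  vc=[13, 11]
8: 0x59 (blk 5, set 1) → L1-HIT  vc=[13, 11]
9: 0xd6 (blk 13, set 1) → VC-HIT  vc=[5, 11]
10: 0x54 (blk 5, set 1) → VC-HIT  vc=[13, 11]
11: 0xff (blk 15, set 1) → MISS  vc=[13, 11, 5]
12: 0x55 (blk 5, set 1) → VC-HIT  vc=[13, 11, 15]

SEQ = [MISS, MISS, VC-HIT, MISS, VC-HIT, VC-HIT, VC-HIT, L1-HIT, L1-HIT, VC-HIT, VC-HIT, MISS, VC-HIT]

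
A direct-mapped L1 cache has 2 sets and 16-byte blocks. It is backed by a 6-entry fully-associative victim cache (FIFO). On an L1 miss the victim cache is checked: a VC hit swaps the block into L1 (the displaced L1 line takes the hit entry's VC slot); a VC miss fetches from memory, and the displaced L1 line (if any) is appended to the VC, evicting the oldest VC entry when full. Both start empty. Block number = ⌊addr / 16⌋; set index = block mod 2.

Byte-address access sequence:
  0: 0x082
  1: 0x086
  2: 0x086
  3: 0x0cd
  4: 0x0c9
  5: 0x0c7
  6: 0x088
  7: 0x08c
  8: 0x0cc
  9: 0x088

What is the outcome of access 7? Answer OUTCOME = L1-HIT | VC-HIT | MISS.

  [0] addr=0x82 blk=8 s=0: MISS | VC []
  [1] addr=0x86 blk=8 s=0: L1-HIT | VC []
  [2] addr=0x86 blk=8 s=0: L1-HIT | VC []
  [3] addr=0xcd blk=12 s=0: MISS | VC [8]
  [4] addr=0xc9 blk=12 s=0: L1-HIT | VC [8]
  [5] addr=0xc7 blk=12 s=0: L1-HIT | VC [8]
  [6] addr=0x88 blk=8 s=0: VC-HIT | VC [12]
  [7] addr=0x8c blk=8 s=0: L1-HIT | VC [12]
  [8] addr=0xcc blk=12 s=0: VC-HIT | VC [8]
  [9] addr=0x88 blk=8 s=0: VC-HIT | VC [12]

OUTCOME = L1-HIT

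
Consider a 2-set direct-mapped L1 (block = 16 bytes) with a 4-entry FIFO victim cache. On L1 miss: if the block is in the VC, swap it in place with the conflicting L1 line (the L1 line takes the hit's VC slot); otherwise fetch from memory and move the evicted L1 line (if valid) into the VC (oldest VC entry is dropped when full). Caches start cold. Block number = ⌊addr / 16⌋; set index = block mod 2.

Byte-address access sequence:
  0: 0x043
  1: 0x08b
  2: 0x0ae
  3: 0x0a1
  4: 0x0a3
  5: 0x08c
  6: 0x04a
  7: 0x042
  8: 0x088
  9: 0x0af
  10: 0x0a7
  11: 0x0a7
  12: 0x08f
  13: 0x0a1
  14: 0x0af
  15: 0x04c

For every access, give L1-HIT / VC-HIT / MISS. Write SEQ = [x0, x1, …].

0: 0x43 (blk 4, set 0) → MISS  vc=[]
1: 0x8b (blk 8, set 0) → MISS  vc=[4]
2: 0xae (blk 10, set 0) → MISS  vc=[4, 8]
3: 0xa1 (blk 10, set 0) → L1-HIT  vc=[4, 8]
4: 0xa3 (blk 10, set 0) → L1-HIT  vc=[4, 8]
5: 0x8c (blk 8, set 0) → VC-HIT  vc=[4, 10]
6: 0x4a (blk 4, set 0) → VC-HIT  vc=[8, 10]
7: 0x42 (blk 4, set 0) → L1-HIT  vc=[8, 10]
8: 0x88 (blk 8, set 0) → VC-HIT  vc=[4, 10]
9: 0xaf (blk 10, set 0) → VC-HIT  vc=[4, 8]
10: 0xa7 (blk 10, set 0) → L1-HIT  vc=[4, 8]
11: 0xa7 (blk 10, set 0) → L1-HIT  vc=[4, 8]
12: 0x8f (blk 8, set 0) → VC-HIT  vc=[4, 10]
13: 0xa1 (blk 10, set 0) → VC-HIT  vc=[4, 8]
14: 0xaf (blk 10, set 0) → L1-HIT  vc=[4, 8]
15: 0x4c (blk 4, set 0) → VC-HIT  vc=[10, 8]

SEQ = [MISS, MISS, MISS, L1-HIT, L1-HIT, VC-HIT, VC-HIT, L1-HIT, VC-HIT, VC-HIT, L1-HIT, L1-HIT, VC-HIT, VC-HIT, L1-HIT, VC-HIT]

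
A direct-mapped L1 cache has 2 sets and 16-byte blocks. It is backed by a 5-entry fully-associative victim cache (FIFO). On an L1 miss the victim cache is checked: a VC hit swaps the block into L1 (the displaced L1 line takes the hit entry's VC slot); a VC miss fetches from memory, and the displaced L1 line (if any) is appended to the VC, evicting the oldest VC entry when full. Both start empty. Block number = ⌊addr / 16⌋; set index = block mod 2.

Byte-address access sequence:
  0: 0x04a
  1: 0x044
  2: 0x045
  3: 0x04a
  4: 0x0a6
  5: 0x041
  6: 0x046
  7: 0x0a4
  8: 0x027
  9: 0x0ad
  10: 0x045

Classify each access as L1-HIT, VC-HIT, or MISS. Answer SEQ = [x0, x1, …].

SEQ = [MISS, L1-HIT, L1-HIT, L1-HIT, MISS, VC-HIT, L1-HIT, VC-HIT, MISS, VC-HIT, VC-HIT]

#0 0x4a→b4/s0 MISS; vc=[]
#1 0x44→b4/s0 L1-HIT; vc=[]
#2 0x45→b4/s0 L1-HIT; vc=[]
#3 0x4a→b4/s0 L1-HIT; vc=[]
#4 0xa6→b10/s0 MISS; vc=[4]
#5 0x41→b4/s0 VC-HIT; vc=[10]
#6 0x46→b4/s0 L1-HIT; vc=[10]
#7 0xa4→b10/s0 VC-HIT; vc=[4]
#8 0x27→b2/s0 MISS; vc=[4,10]
#9 0xad→b10/s0 VC-HIT; vc=[4,2]
#10 0x45→b4/s0 VC-HIT; vc=[10,2]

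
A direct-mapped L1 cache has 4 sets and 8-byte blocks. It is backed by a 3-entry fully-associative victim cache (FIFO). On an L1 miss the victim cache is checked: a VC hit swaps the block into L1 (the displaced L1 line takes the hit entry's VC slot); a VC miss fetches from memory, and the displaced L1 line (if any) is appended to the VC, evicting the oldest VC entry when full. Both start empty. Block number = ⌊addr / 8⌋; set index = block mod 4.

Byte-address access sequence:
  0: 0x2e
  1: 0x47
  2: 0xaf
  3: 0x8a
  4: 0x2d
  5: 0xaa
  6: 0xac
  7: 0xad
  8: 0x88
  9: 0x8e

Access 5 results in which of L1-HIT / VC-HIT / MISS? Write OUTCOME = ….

OUTCOME = VC-HIT

#0 0x2e→b5/s1 MISS; vc=[]
#1 0x47→b8/s0 MISS; vc=[]
#2 0xaf→b21/s1 MISS; vc=[5]
#3 0x8a→b17/s1 MISS; vc=[5,21]
#4 0x2d→b5/s1 VC-HIT; vc=[17,21]
#5 0xaa→b21/s1 VC-HIT; vc=[17,5]
#6 0xac→b21/s1 L1-HIT; vc=[17,5]
#7 0xad→b21/s1 L1-HIT; vc=[17,5]
#8 0x88→b17/s1 VC-HIT; vc=[21,5]
#9 0x8e→b17/s1 L1-HIT; vc=[21,5]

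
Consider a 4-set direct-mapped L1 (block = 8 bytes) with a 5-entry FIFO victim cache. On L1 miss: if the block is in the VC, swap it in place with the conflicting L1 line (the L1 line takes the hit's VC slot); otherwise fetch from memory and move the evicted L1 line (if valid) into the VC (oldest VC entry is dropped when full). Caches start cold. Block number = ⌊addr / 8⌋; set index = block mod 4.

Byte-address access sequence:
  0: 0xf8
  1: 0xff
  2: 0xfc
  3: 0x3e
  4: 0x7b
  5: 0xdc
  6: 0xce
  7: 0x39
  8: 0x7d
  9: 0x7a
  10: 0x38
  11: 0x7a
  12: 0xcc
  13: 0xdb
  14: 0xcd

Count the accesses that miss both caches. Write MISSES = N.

#0 0xf8→b31/s3 MISS; vc=[]
#1 0xff→b31/s3 L1-HIT; vc=[]
#2 0xfc→b31/s3 L1-HIT; vc=[]
#3 0x3e→b7/s3 MISS; vc=[31]
#4 0x7b→b15/s3 MISS; vc=[31,7]
#5 0xdc→b27/s3 MISS; vc=[31,7,15]
#6 0xce→b25/s1 MISS; vc=[31,7,15]
#7 0x39→b7/s3 VC-HIT; vc=[31,27,15]
#8 0x7d→b15/s3 VC-HIT; vc=[31,27,7]
#9 0x7a→b15/s3 L1-HIT; vc=[31,27,7]
#10 0x38→b7/s3 VC-HIT; vc=[31,27,15]
#11 0x7a→b15/s3 VC-HIT; vc=[31,27,7]
#12 0xcc→b25/s1 L1-HIT; vc=[31,27,7]
#13 0xdb→b27/s3 VC-HIT; vc=[31,15,7]
#14 0xcd→b25/s1 L1-HIT; vc=[31,15,7]

MISSES = 5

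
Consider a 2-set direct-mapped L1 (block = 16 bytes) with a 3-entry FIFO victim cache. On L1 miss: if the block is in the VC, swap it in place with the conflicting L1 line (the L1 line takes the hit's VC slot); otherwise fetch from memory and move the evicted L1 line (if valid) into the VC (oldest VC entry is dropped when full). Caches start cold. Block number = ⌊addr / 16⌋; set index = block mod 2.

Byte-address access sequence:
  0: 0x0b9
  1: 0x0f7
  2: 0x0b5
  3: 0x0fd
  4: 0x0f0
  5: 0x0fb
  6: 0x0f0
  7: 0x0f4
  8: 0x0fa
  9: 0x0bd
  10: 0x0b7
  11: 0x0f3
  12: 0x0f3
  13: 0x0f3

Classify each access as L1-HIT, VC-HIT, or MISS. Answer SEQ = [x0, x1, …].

#0 0xb9→b11/s1 MISS; vc=[]
#1 0xf7→b15/s1 MISS; vc=[11]
#2 0xb5→b11/s1 VC-HIT; vc=[15]
#3 0xfd→b15/s1 VC-HIT; vc=[11]
#4 0xf0→b15/s1 L1-HIT; vc=[11]
#5 0xfb→b15/s1 L1-HIT; vc=[11]
#6 0xf0→b15/s1 L1-HIT; vc=[11]
#7 0xf4→b15/s1 L1-HIT; vc=[11]
#8 0xfa→b15/s1 L1-HIT; vc=[11]
#9 0xbd→b11/s1 VC-HIT; vc=[15]
#10 0xb7→b11/s1 L1-HIT; vc=[15]
#11 0xf3→b15/s1 VC-HIT; vc=[11]
#12 0xf3→b15/s1 L1-HIT; vc=[11]
#13 0xf3→b15/s1 L1-HIT; vc=[11]

SEQ = [MISS, MISS, VC-HIT, VC-HIT, L1-HIT, L1-HIT, L1-HIT, L1-HIT, L1-HIT, VC-HIT, L1-HIT, VC-HIT, L1-HIT, L1-HIT]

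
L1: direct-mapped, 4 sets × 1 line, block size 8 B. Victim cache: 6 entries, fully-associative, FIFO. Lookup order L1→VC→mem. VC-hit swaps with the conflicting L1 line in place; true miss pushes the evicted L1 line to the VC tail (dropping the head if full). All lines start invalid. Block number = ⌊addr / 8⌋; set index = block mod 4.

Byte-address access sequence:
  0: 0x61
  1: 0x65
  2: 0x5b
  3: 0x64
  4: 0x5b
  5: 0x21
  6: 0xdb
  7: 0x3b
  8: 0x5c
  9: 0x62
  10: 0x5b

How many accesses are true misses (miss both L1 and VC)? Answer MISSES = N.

MISSES = 5

#0 0x61→b12/s0 MISS; vc=[]
#1 0x65→b12/s0 L1-HIT; vc=[]
#2 0x5b→b11/s3 MISS; vc=[]
#3 0x64→b12/s0 L1-HIT; vc=[]
#4 0x5b→b11/s3 L1-HIT; vc=[]
#5 0x21→b4/s0 MISS; vc=[12]
#6 0xdb→b27/s3 MISS; vc=[12,11]
#7 0x3b→b7/s3 MISS; vc=[12,11,27]
#8 0x5c→b11/s3 VC-HIT; vc=[12,7,27]
#9 0x62→b12/s0 VC-HIT; vc=[4,7,27]
#10 0x5b→b11/s3 L1-HIT; vc=[4,7,27]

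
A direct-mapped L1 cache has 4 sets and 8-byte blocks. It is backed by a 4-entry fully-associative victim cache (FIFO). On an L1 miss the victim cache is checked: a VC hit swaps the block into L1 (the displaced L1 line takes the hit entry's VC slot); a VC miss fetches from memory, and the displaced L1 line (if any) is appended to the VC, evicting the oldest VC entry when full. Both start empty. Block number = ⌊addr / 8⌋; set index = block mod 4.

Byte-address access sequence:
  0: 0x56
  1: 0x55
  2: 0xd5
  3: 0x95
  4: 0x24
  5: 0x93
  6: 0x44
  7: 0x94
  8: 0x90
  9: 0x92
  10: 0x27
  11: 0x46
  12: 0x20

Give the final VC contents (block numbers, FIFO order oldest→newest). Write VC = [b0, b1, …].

#0 0x56→b10/s2 MISS; vc=[]
#1 0x55→b10/s2 L1-HIT; vc=[]
#2 0xd5→b26/s2 MISS; vc=[10]
#3 0x95→b18/s2 MISS; vc=[10,26]
#4 0x24→b4/s0 MISS; vc=[10,26]
#5 0x93→b18/s2 L1-HIT; vc=[10,26]
#6 0x44→b8/s0 MISS; vc=[10,26,4]
#7 0x94→b18/s2 L1-HIT; vc=[10,26,4]
#8 0x90→b18/s2 L1-HIT; vc=[10,26,4]
#9 0x92→b18/s2 L1-HIT; vc=[10,26,4]
#10 0x27→b4/s0 VC-HIT; vc=[10,26,8]
#11 0x46→b8/s0 VC-HIT; vc=[10,26,4]
#12 0x20→b4/s0 VC-HIT; vc=[10,26,8]

VC = [10, 26, 8]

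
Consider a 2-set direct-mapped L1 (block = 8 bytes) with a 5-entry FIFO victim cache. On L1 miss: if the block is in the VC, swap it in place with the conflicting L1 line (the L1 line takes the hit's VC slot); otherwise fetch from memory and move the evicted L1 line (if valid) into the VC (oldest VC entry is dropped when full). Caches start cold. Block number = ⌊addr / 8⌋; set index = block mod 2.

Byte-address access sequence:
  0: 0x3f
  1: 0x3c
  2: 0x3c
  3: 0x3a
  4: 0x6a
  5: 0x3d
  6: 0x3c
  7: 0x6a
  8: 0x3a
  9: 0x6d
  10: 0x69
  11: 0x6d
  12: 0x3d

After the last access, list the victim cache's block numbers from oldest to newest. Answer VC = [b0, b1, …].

VC = [13]

  [0] addr=0x3f blk=7 s=1: MISS | VC []
  [1] addr=0x3c blk=7 s=1: L1-HIT | VC []
  [2] addr=0x3c blk=7 s=1: L1-HIT | VC []
  [3] addr=0x3a blk=7 s=1: L1-HIT | VC []
  [4] addr=0x6a blk=13 s=1: MISS | VC [7]
  [5] addr=0x3d blk=7 s=1: VC-HIT | VC [13]
  [6] addr=0x3c blk=7 s=1: L1-HIT | VC [13]
  [7] addr=0x6a blk=13 s=1: VC-HIT | VC [7]
  [8] addr=0x3a blk=7 s=1: VC-HIT | VC [13]
  [9] addr=0x6d blk=13 s=1: VC-HIT | VC [7]
  [10] addr=0x69 blk=13 s=1: L1-HIT | VC [7]
  [11] addr=0x6d blk=13 s=1: L1-HIT | VC [7]
  [12] addr=0x3d blk=7 s=1: VC-HIT | VC [13]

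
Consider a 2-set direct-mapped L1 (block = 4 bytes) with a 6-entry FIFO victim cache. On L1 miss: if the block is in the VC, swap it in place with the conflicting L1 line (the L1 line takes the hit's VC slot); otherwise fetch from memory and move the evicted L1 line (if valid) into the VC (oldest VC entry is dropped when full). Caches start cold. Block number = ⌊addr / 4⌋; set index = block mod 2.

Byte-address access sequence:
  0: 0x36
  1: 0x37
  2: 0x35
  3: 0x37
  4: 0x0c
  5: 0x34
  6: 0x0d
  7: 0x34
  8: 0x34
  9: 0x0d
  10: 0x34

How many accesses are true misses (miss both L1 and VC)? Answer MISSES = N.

  [0] addr=0x36 blk=13 s=1: MISS | VC []
  [1] addr=0x37 blk=13 s=1: L1-HIT | VC []
  [2] addr=0x35 blk=13 s=1: L1-HIT | VC []
  [3] addr=0x37 blk=13 s=1: L1-HIT | VC []
  [4] addr=0xc blk=3 s=1: MISS | VC [13]
  [5] addr=0x34 blk=13 s=1: VC-HIT | VC [3]
  [6] addr=0xd blk=3 s=1: VC-HIT | VC [13]
  [7] addr=0x34 blk=13 s=1: VC-HIT | VC [3]
  [8] addr=0x34 blk=13 s=1: L1-HIT | VC [3]
  [9] addr=0xd blk=3 s=1: VC-HIT | VC [13]
  [10] addr=0x34 blk=13 s=1: VC-HIT | VC [3]

MISSES = 2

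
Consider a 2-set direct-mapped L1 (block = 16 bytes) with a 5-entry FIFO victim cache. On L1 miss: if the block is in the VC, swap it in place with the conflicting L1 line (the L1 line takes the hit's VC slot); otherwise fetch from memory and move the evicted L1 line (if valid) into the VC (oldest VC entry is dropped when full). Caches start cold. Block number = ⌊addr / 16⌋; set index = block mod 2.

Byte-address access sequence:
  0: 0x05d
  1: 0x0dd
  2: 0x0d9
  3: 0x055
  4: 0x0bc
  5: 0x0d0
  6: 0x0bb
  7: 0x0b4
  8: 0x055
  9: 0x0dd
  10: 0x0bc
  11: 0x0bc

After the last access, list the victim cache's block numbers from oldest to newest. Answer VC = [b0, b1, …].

VC = [5, 13]

#0 0x5d→b5/s1 MISS; vc=[]
#1 0xdd→b13/s1 MISS; vc=[5]
#2 0xd9→b13/s1 L1-HIT; vc=[5]
#3 0x55→b5/s1 VC-HIT; vc=[13]
#4 0xbc→b11/s1 MISS; vc=[13,5]
#5 0xd0→b13/s1 VC-HIT; vc=[11,5]
#6 0xbb→b11/s1 VC-HIT; vc=[13,5]
#7 0xb4→b11/s1 L1-HIT; vc=[13,5]
#8 0x55→b5/s1 VC-HIT; vc=[13,11]
#9 0xdd→b13/s1 VC-HIT; vc=[5,11]
#10 0xbc→b11/s1 VC-HIT; vc=[5,13]
#11 0xbc→b11/s1 L1-HIT; vc=[5,13]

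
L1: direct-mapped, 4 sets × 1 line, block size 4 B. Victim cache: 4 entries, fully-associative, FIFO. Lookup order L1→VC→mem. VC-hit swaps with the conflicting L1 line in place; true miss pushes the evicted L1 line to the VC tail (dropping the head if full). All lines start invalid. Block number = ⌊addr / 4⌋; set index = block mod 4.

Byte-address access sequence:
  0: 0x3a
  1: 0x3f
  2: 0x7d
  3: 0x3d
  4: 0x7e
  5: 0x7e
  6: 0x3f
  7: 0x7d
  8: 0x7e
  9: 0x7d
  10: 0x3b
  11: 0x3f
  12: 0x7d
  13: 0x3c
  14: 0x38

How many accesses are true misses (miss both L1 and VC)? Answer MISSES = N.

0: 0x3a (blk 14, set 2) → MISS  vc=[]
1: 0x3f (blk 15, set 3) → MISS  vc=[]
2: 0x7d (blk 31, set 3) → MISS  vc=[15]
3: 0x3d (blk 15, set 3) → VC-HIT  vc=[31]
4: 0x7e (blk 31, set 3) → VC-HIT  vc=[15]
5: 0x7e (blk 31, set 3) → L1-HIT  vc=[15]
6: 0x3f (blk 15, set 3) → VC-HIT  vc=[31]
7: 0x7d (blk 31, set 3) → VC-HIT  vc=[15]
8: 0x7e (blk 31, set 3) → L1-HIT  vc=[15]
9: 0x7d (blk 31, set 3) → L1-HIT  vc=[15]
10: 0x3b (blk 14, set 2) → L1-HIT  vc=[15]
11: 0x3f (blk 15, set 3) → VC-HIT  vc=[31]
12: 0x7d (blk 31, set 3) → VC-HIT  vc=[15]
13: 0x3c (blk 15, set 3) → VC-HIT  vc=[31]
14: 0x38 (blk 14, set 2) → L1-HIT  vc=[31]

MISSES = 3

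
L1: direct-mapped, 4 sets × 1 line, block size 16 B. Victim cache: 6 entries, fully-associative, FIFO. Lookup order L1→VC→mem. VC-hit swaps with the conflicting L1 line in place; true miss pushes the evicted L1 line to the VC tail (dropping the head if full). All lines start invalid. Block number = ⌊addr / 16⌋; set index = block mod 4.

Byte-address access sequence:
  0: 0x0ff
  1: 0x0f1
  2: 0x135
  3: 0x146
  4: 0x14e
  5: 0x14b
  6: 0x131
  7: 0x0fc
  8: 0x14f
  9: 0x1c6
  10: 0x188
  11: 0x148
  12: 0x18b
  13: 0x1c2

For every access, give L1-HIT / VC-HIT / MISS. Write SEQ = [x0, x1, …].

SEQ = [MISS, L1-HIT, MISS, MISS, L1-HIT, L1-HIT, L1-HIT, VC-HIT, L1-HIT, MISS, MISS, VC-HIT, VC-HIT, VC-HIT]

#0 0xff→b15/s3 MISS; vc=[]
#1 0xf1→b15/s3 L1-HIT; vc=[]
#2 0x135→b19/s3 MISS; vc=[15]
#3 0x146→b20/s0 MISS; vc=[15]
#4 0x14e→b20/s0 L1-HIT; vc=[15]
#5 0x14b→b20/s0 L1-HIT; vc=[15]
#6 0x131→b19/s3 L1-HIT; vc=[15]
#7 0xfc→b15/s3 VC-HIT; vc=[19]
#8 0x14f→b20/s0 L1-HIT; vc=[19]
#9 0x1c6→b28/s0 MISS; vc=[19,20]
#10 0x188→b24/s0 MISS; vc=[19,20,28]
#11 0x148→b20/s0 VC-HIT; vc=[19,24,28]
#12 0x18b→b24/s0 VC-HIT; vc=[19,20,28]
#13 0x1c2→b28/s0 VC-HIT; vc=[19,20,24]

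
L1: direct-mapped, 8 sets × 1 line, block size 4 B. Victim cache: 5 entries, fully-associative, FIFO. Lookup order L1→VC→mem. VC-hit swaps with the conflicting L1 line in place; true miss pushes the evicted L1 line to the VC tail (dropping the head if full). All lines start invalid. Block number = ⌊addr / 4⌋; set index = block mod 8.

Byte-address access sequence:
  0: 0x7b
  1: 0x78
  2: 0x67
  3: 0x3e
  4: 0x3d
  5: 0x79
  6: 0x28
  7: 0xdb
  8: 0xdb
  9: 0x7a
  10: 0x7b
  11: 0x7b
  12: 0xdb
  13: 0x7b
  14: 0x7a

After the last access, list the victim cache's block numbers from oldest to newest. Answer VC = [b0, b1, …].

#0 0x7b→b30/s6 MISS; vc=[]
#1 0x78→b30/s6 L1-HIT; vc=[]
#2 0x67→b25/s1 MISS; vc=[]
#3 0x3e→b15/s7 MISS; vc=[]
#4 0x3d→b15/s7 L1-HIT; vc=[]
#5 0x79→b30/s6 L1-HIT; vc=[]
#6 0x28→b10/s2 MISS; vc=[]
#7 0xdb→b54/s6 MISS; vc=[30]
#8 0xdb→b54/s6 L1-HIT; vc=[30]
#9 0x7a→b30/s6 VC-HIT; vc=[54]
#10 0x7b→b30/s6 L1-HIT; vc=[54]
#11 0x7b→b30/s6 L1-HIT; vc=[54]
#12 0xdb→b54/s6 VC-HIT; vc=[30]
#13 0x7b→b30/s6 VC-HIT; vc=[54]
#14 0x7a→b30/s6 L1-HIT; vc=[54]

VC = [54]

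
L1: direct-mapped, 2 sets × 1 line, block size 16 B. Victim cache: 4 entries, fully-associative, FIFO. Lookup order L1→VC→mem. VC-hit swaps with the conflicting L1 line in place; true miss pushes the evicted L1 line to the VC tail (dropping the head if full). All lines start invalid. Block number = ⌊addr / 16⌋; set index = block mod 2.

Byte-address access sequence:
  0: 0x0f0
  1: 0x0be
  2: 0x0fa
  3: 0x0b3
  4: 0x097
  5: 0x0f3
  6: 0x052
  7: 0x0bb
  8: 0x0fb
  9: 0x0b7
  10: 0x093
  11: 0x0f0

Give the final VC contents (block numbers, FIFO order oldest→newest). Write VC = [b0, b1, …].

VC = [11, 5, 9]

#0 0xf0→b15/s1 MISS; vc=[]
#1 0xbe→b11/s1 MISS; vc=[15]
#2 0xfa→b15/s1 VC-HIT; vc=[11]
#3 0xb3→b11/s1 VC-HIT; vc=[15]
#4 0x97→b9/s1 MISS; vc=[15,11]
#5 0xf3→b15/s1 VC-HIT; vc=[9,11]
#6 0x52→b5/s1 MISS; vc=[9,11,15]
#7 0xbb→b11/s1 VC-HIT; vc=[9,5,15]
#8 0xfb→b15/s1 VC-HIT; vc=[9,5,11]
#9 0xb7→b11/s1 VC-HIT; vc=[9,5,15]
#10 0x93→b9/s1 VC-HIT; vc=[11,5,15]
#11 0xf0→b15/s1 VC-HIT; vc=[11,5,9]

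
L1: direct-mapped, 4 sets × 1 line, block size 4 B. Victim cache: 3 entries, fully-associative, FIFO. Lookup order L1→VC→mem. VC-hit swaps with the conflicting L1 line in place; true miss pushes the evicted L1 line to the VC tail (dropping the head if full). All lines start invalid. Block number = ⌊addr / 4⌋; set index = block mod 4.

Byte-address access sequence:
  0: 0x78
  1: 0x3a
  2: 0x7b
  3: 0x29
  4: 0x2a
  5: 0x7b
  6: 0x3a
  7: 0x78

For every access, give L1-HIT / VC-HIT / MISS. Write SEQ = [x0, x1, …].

#0 0x78→b30/s2 MISS; vc=[]
#1 0x3a→b14/s2 MISS; vc=[30]
#2 0x7b→b30/s2 VC-HIT; vc=[14]
#3 0x29→b10/s2 MISS; vc=[14,30]
#4 0x2a→b10/s2 L1-HIT; vc=[14,30]
#5 0x7b→b30/s2 VC-HIT; vc=[14,10]
#6 0x3a→b14/s2 VC-HIT; vc=[30,10]
#7 0x78→b30/s2 VC-HIT; vc=[14,10]

SEQ = [MISS, MISS, VC-HIT, MISS, L1-HIT, VC-HIT, VC-HIT, VC-HIT]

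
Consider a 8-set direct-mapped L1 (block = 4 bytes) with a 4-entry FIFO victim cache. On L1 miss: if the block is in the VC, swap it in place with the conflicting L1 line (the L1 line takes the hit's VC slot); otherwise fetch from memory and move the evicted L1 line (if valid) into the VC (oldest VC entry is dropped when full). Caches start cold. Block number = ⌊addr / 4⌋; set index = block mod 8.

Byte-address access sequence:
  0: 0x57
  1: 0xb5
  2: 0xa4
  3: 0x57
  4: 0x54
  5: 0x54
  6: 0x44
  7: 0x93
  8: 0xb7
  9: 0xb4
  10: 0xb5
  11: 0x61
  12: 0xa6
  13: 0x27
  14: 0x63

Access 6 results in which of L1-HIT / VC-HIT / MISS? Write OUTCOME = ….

OUTCOME = MISS

0: 0x57 (blk 21, set 5) → MISS  vc=[]
1: 0xb5 (blk 45, set 5) → MISS  vc=[21]
2: 0xa4 (blk 41, set 1) → MISS  vc=[21]
3: 0x57 (blk 21, set 5) → VC-HIT  vc=[45]
4: 0x54 (blk 21, set 5) → L1-HIT  vc=[45]
5: 0x54 (blk 21, set 5) → L1-HIT  vc=[45]
6: 0x44 (blk 17, set 1) → MISS  vc=[45, 41]
7: 0x93 (blk 36, set 4) → MISS  vc=[45, 41]
8: 0xb7 (blk 45, set 5) → VC-HIT  vc=[21, 41]
9: 0xb4 (blk 45, set 5) → L1-HIT  vc=[21, 41]
10: 0xb5 (blk 45, set 5) → L1-HIT  vc=[21, 41]
11: 0x61 (blk 24, set 0) → MISS  vc=[21, 41]
12: 0xa6 (blk 41, set 1) → VC-HIT  vc=[21, 17]
13: 0x27 (blk 9, set 1) → MISS  vc=[21, 17, 41]
14: 0x63 (blk 24, set 0) → L1-HIT  vc=[21, 17, 41]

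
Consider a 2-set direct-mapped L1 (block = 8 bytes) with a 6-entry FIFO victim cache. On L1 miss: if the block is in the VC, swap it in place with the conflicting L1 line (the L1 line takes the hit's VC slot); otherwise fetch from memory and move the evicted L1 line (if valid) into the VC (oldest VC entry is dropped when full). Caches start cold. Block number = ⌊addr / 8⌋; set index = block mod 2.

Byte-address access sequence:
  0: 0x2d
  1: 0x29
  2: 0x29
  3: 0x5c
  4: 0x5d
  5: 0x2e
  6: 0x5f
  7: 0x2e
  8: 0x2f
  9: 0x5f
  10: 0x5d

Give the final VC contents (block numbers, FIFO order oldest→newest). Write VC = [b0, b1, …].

VC = [5]

  [0] addr=0x2d blk=5 s=1: MISS | VC []
  [1] addr=0x29 blk=5 s=1: L1-HIT | VC []
  [2] addr=0x29 blk=5 s=1: L1-HIT | VC []
  [3] addr=0x5c blk=11 s=1: MISS | VC [5]
  [4] addr=0x5d blk=11 s=1: L1-HIT | VC [5]
  [5] addr=0x2e blk=5 s=1: VC-HIT | VC [11]
  [6] addr=0x5f blk=11 s=1: VC-HIT | VC [5]
  [7] addr=0x2e blk=5 s=1: VC-HIT | VC [11]
  [8] addr=0x2f blk=5 s=1: L1-HIT | VC [11]
  [9] addr=0x5f blk=11 s=1: VC-HIT | VC [5]
  [10] addr=0x5d blk=11 s=1: L1-HIT | VC [5]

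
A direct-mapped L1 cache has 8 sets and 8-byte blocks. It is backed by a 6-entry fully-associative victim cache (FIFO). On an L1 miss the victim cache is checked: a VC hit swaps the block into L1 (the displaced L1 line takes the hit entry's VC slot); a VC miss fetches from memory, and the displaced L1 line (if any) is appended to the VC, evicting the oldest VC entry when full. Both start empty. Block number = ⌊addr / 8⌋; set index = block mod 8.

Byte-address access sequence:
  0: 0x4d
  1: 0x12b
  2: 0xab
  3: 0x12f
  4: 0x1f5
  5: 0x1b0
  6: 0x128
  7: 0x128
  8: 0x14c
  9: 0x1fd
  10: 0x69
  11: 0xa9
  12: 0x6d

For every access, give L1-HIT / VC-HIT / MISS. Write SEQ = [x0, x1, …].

0: 0x4d (blk 9, set 1) → MISS  vc=[]
1: 0x12b (blk 37, set 5) → MISS  vc=[]
2: 0xab (blk 21, set 5) → MISS  vc=[37]
3: 0x12f (blk 37, set 5) → VC-HIT  vc=[21]
4: 0x1f5 (blk 62, set 6) → MISS  vc=[21]
5: 0x1b0 (blk 54, set 6) → MISS  vc=[21, 62]
6: 0x128 (blk 37, set 5) → L1-HIT  vc=[21, 62]
7: 0x128 (blk 37, set 5) → L1-HIT  vc=[21, 62]
8: 0x14c (blk 41, set 1) → MISS  vc=[21, 62, 9]
9: 0x1fd (blk 63, set 7) → MISS  vc=[21, 62, 9]
10: 0x69 (blk 13, set 5) → MISS  vc=[21, 62, 9, 37]
11: 0xa9 (blk 21, set 5) → VC-HIT  vc=[13, 62, 9, 37]
12: 0x6d (blk 13, set 5) → VC-HIT  vc=[21, 62, 9, 37]

SEQ = [MISS, MISS, MISS, VC-HIT, MISS, MISS, L1-HIT, L1-HIT, MISS, MISS, MISS, VC-HIT, VC-HIT]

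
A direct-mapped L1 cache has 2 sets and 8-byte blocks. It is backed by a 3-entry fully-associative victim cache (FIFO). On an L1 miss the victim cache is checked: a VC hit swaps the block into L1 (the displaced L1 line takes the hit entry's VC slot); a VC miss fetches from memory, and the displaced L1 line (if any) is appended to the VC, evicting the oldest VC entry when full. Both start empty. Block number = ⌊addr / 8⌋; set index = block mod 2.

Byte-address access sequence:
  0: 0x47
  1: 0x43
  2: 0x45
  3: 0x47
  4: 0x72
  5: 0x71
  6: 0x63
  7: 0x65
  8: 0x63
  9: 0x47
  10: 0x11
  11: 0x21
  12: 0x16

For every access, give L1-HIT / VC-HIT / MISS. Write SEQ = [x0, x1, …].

SEQ = [MISS, L1-HIT, L1-HIT, L1-HIT, MISS, L1-HIT, MISS, L1-HIT, L1-HIT, VC-HIT, MISS, MISS, VC-HIT]

#0 0x47→b8/s0 MISS; vc=[]
#1 0x43→b8/s0 L1-HIT; vc=[]
#2 0x45→b8/s0 L1-HIT; vc=[]
#3 0x47→b8/s0 L1-HIT; vc=[]
#4 0x72→b14/s0 MISS; vc=[8]
#5 0x71→b14/s0 L1-HIT; vc=[8]
#6 0x63→b12/s0 MISS; vc=[8,14]
#7 0x65→b12/s0 L1-HIT; vc=[8,14]
#8 0x63→b12/s0 L1-HIT; vc=[8,14]
#9 0x47→b8/s0 VC-HIT; vc=[12,14]
#10 0x11→b2/s0 MISS; vc=[12,14,8]
#11 0x21→b4/s0 MISS; vc=[14,8,2]
#12 0x16→b2/s0 VC-HIT; vc=[14,8,4]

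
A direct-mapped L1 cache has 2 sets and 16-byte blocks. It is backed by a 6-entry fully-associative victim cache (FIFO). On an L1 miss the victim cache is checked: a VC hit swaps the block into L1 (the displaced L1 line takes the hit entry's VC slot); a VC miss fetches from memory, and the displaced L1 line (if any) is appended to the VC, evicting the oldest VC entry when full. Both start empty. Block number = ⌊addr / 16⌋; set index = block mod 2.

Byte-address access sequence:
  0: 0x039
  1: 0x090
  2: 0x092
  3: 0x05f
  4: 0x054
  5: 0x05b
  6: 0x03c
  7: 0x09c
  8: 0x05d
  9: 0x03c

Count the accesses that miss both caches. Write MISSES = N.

  [0] addr=0x39 blk=3 s=1: MISS | VC []
  [1] addr=0x90 blk=9 s=1: MISS | VC [3]
  [2] addr=0x92 blk=9 s=1: L1-HIT | VC [3]
  [3] addr=0x5f blk=5 s=1: MISS | VC [3, 9]
  [4] addr=0x54 blk=5 s=1: L1-HIT | VC [3, 9]
  [5] addr=0x5b blk=5 s=1: L1-HIT | VC [3, 9]
  [6] addr=0x3c blk=3 s=1: VC-HIT | VC [5, 9]
  [7] addr=0x9c blk=9 s=1: VC-HIT | VC [5, 3]
  [8] addr=0x5d blk=5 s=1: VC-HIT | VC [9, 3]
  [9] addr=0x3c blk=3 s=1: VC-HIT | VC [9, 5]

MISSES = 3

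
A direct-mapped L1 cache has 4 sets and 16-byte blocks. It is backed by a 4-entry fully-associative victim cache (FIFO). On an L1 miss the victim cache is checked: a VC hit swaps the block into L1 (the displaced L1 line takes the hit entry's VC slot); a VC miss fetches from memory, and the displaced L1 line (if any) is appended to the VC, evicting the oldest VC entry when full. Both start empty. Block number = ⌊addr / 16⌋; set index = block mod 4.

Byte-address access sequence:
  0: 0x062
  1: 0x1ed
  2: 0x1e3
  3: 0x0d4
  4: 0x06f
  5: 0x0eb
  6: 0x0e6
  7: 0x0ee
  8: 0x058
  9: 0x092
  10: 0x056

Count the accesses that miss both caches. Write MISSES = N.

MISSES = 6

0: 0x62 (blk 6, set 2) → MISS  vc=[]
1: 0x1ed (blk 30, set 2) → MISS  vc=[6]
2: 0x1e3 (blk 30, set 2) → L1-HIT  vc=[6]
3: 0xd4 (blk 13, set 1) → MISS  vc=[6]
4: 0x6f (blk 6, set 2) → VC-HIT  vc=[30]
5: 0xeb (blk 14, set 2) → MISS  vc=[30, 6]
6: 0xe6 (blk 14, set 2) → L1-HIT  vc=[30, 6]
7: 0xee (blk 14, set 2) → L1-HIT  vc=[30, 6]
8: 0x58 (blk 5, set 1) → MISS  vc=[30, 6, 13]
9: 0x92 (blk 9, set 1) → MISS  vc=[30, 6, 13, 5]
10: 0x56 (blk 5, set 1) → VC-HIT  vc=[30, 6, 13, 9]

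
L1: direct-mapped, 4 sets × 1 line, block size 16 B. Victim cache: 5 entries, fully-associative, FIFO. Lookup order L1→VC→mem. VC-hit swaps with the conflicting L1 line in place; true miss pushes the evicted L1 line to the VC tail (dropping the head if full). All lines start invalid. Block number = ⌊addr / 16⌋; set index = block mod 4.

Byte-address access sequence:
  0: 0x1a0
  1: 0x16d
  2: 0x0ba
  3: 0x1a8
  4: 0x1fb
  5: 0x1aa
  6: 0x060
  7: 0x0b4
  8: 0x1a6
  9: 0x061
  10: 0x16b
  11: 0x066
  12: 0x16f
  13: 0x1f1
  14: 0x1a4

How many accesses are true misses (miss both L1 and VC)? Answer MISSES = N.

MISSES = 5

#0 0x1a0→b26/s2 MISS; vc=[]
#1 0x16d→b22/s2 MISS; vc=[26]
#2 0xba→b11/s3 MISS; vc=[26]
#3 0x1a8→b26/s2 VC-HIT; vc=[22]
#4 0x1fb→b31/s3 MISS; vc=[22,11]
#5 0x1aa→b26/s2 L1-HIT; vc=[22,11]
#6 0x60→b6/s2 MISS; vc=[22,11,26]
#7 0xb4→b11/s3 VC-HIT; vc=[22,31,26]
#8 0x1a6→b26/s2 VC-HIT; vc=[22,31,6]
#9 0x61→b6/s2 VC-HIT; vc=[22,31,26]
#10 0x16b→b22/s2 VC-HIT; vc=[6,31,26]
#11 0x66→b6/s2 VC-HIT; vc=[22,31,26]
#12 0x16f→b22/s2 VC-HIT; vc=[6,31,26]
#13 0x1f1→b31/s3 VC-HIT; vc=[6,11,26]
#14 0x1a4→b26/s2 VC-HIT; vc=[6,11,22]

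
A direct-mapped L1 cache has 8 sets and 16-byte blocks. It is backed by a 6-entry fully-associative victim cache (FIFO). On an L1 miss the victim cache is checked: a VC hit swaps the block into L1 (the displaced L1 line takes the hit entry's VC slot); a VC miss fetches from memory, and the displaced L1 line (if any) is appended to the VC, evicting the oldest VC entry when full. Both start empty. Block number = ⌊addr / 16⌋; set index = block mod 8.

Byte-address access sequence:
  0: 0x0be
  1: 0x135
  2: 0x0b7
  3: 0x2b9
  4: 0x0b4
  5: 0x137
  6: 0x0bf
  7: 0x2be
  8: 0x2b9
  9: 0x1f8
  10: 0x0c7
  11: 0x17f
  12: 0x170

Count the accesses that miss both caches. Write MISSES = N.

#0 0xbe→b11/s3 MISS; vc=[]
#1 0x135→b19/s3 MISS; vc=[11]
#2 0xb7→b11/s3 VC-HIT; vc=[19]
#3 0x2b9→b43/s3 MISS; vc=[19,11]
#4 0xb4→b11/s3 VC-HIT; vc=[19,43]
#5 0x137→b19/s3 VC-HIT; vc=[11,43]
#6 0xbf→b11/s3 VC-HIT; vc=[19,43]
#7 0x2be→b43/s3 VC-HIT; vc=[19,11]
#8 0x2b9→b43/s3 L1-HIT; vc=[19,11]
#9 0x1f8→b31/s7 MISS; vc=[19,11]
#10 0xc7→b12/s4 MISS; vc=[19,11]
#11 0x17f→b23/s7 MISS; vc=[19,11,31]
#12 0x170→b23/s7 L1-HIT; vc=[19,11,31]

MISSES = 6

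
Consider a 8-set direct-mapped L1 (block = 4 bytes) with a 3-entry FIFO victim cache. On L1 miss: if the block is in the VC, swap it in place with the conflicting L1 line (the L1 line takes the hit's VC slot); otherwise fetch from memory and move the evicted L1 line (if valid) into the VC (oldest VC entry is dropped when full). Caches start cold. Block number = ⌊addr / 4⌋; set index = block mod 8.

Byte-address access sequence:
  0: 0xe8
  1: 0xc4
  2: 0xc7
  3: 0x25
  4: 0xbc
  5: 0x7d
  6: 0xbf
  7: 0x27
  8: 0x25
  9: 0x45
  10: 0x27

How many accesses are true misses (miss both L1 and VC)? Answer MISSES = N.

  [0] addr=0xe8 blk=58 s=2: MISS | VC []
  [1] addr=0xc4 blk=49 s=1: MISS | VC []
  [2] addr=0xc7 blk=49 s=1: L1-HIT | VC []
  [3] addr=0x25 blk=9 s=1: MISS | VC [49]
  [4] addr=0xbc blk=47 s=7: MISS | VC [49]
  [5] addr=0x7d blk=31 s=7: MISS | VC [49, 47]
  [6] addr=0xbf blk=47 s=7: VC-HIT | VC [49, 31]
  [7] addr=0x27 blk=9 s=1: L1-HIT | VC [49, 31]
  [8] addr=0x25 blk=9 s=1: L1-HIT | VC [49, 31]
  [9] addr=0x45 blk=17 s=1: MISS | VC [49, 31, 9]
  [10] addr=0x27 blk=9 s=1: VC-HIT | VC [49, 31, 17]

MISSES = 6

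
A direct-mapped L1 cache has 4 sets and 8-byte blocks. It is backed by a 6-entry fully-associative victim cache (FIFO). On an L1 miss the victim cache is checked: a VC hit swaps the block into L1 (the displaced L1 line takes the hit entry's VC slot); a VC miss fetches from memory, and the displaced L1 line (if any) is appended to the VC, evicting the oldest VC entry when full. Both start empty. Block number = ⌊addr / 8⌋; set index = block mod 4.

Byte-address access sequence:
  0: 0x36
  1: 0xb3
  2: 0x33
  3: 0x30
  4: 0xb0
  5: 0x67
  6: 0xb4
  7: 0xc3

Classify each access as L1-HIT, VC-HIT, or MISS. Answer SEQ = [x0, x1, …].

0: 0x36 (blk 6, set 2) → MISS  vc=[]
1: 0xb3 (blk 22, set 2) → MISS  vc=[6]
2: 0x33 (blk 6, set 2) → VC-HIT  vc=[22]
3: 0x30 (blk 6, set 2) → L1-HIT  vc=[22]
4: 0xb0 (blk 22, set 2) → VC-HIT  vc=[6]
5: 0x67 (blk 12, set 0) → MISS  vc=[6]
6: 0xb4 (blk 22, set 2) → L1-HIT  vc=[6]
7: 0xc3 (blk 24, set 0) → MISS  vc=[6, 12]

SEQ = [MISS, MISS, VC-HIT, L1-HIT, VC-HIT, MISS, L1-HIT, MISS]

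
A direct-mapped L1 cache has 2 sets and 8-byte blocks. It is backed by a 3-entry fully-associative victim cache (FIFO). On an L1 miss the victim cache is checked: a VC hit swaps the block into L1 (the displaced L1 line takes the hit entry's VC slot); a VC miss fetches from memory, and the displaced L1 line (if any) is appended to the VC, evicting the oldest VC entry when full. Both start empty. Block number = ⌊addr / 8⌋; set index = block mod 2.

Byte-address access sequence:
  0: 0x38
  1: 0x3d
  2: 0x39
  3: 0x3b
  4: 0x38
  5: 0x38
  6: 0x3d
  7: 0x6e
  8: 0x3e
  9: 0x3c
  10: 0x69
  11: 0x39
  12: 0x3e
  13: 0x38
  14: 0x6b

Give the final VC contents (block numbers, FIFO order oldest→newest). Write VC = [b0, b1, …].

  [0] addr=0x38 blk=7 s=1: MISS | VC []
  [1] addr=0x3d blk=7 s=1: L1-HIT | VC []
  [2] addr=0x39 blk=7 s=1: L1-HIT | VC []
  [3] addr=0x3b blk=7 s=1: L1-HIT | VC []
  [4] addr=0x38 blk=7 s=1: L1-HIT | VC []
  [5] addr=0x38 blk=7 s=1: L1-HIT | VC []
  [6] addr=0x3d blk=7 s=1: L1-HIT | VC []
  [7] addr=0x6e blk=13 s=1: MISS | VC [7]
  [8] addr=0x3e blk=7 s=1: VC-HIT | VC [13]
  [9] addr=0x3c blk=7 s=1: L1-HIT | VC [13]
  [10] addr=0x69 blk=13 s=1: VC-HIT | VC [7]
  [11] addr=0x39 blk=7 s=1: VC-HIT | VC [13]
  [12] addr=0x3e blk=7 s=1: L1-HIT | VC [13]
  [13] addr=0x38 blk=7 s=1: L1-HIT | VC [13]
  [14] addr=0x6b blk=13 s=1: VC-HIT | VC [7]

VC = [7]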